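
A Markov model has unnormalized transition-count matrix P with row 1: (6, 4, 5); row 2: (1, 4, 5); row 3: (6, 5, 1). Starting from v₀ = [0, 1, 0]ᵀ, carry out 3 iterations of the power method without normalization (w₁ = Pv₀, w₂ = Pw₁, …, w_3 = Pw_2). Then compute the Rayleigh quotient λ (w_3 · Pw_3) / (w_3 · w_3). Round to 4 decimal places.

λ ≈ 12.3324

w1 = Pv₀ = (4, 4, 5)
w2 = Pw1 = (65, 45, 49)
w3 = Pw2 = (815, 490, 664)
Pw3 = (10170, 6095, 8004)
w3·Pw3 = 815·10170 + 490·6095 + 664·8004 = 16589756; w3·w3 = 815·815 + 490·490 + 664·664 = 1345221
λ ≈ 16589756/1345221 = 12.3324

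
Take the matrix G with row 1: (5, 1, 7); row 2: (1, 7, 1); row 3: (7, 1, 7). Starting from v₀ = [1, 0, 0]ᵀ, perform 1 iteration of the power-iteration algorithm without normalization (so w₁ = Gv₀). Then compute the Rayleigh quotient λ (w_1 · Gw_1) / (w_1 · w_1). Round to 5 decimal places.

λ ≈ 13.18667

w1 = Gv₀ = (5·1 + 1·0 + 7·0; 1·1 + 7·0 + 1·0; 7·1 + 1·0 + 7·0) = (5, 1, 7)
Gw1 = (75, 19, 85)
w1·Gw1 = 5·75 + 1·19 + 7·85 = 989; w1·w1 = 5·5 + 1·1 + 7·7 = 75
λ ≈ 989/75 = 13.18667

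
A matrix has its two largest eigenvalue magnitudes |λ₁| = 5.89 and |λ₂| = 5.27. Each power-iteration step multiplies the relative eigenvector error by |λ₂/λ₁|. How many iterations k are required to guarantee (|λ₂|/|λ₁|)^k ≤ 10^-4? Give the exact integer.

83

|λ₂/λ₁| = 5.27/5.89 = 0.89474
Need k ≥ ln(10^-4) / ln(0.89474) = -9.2103 / -0.1112 ≈ 82.808
Smallest integer k satisfying the bound: 83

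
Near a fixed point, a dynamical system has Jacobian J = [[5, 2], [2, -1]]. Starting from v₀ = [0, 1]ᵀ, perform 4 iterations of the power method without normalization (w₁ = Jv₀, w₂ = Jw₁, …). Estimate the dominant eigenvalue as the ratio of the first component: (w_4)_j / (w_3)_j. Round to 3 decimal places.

λ ≈ 5.440

w1 = Jv₀ = (2, -1)
w2 = Jw1 = (8, 5)
w3 = Jw2 = (50, 11)
w4 = Jw3 = (272, 89)
Ratio at component: 272 / 50 = 5.440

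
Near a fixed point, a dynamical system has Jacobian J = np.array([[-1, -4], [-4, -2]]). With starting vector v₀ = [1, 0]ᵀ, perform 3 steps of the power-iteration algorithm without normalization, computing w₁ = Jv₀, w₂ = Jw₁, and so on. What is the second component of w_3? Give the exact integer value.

w1 = Jv₀ = (-1, -4)
w2 = Jw1 = (17, 12)
w3 = Jw2 = (-65, -92)
The requested component of w3 is -92.

-92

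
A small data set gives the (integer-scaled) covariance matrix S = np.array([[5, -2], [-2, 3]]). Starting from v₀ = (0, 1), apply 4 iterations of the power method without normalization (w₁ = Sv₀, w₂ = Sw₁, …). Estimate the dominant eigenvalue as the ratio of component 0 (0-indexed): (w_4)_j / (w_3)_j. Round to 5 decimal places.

w1 = Sv₀ = (5·0 + (-2)·1; (-2)·0 + 3·1) = (-2, 3)
w2 = Sw1 = (5·(-2) + (-2)·3; (-2)·(-2) + 3·3) = (-16, 13)
w3 = Sw2 = (-106, 71)
w4 = Sw3 = (-672, 425)
Ratio at component: -672 / -106 = 6.33962

6.33962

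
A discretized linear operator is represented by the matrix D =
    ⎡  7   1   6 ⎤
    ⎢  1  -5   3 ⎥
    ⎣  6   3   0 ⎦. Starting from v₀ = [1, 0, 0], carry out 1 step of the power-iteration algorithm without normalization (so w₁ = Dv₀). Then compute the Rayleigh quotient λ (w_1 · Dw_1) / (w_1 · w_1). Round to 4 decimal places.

10.3721

w1 = Dv₀ = (7, 1, 6)
Dw1 = (86, 20, 45)
w1·Dw1 = 7·86 + 1·20 + 6·45 = 892; w1·w1 = 7·7 + 1·1 + 6·6 = 86
λ ≈ 892/86 = 10.3721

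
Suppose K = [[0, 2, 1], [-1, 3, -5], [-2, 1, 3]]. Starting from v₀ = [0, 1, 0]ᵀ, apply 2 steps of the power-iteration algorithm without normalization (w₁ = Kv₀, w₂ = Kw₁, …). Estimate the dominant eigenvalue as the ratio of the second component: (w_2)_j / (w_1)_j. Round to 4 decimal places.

w1 = Kv₀ = (0·0 + 2·1 + 1·0; (-1)·0 + 3·1 + (-5)·0; (-2)·0 + 1·1 + 3·0) = (2, 3, 1)
w2 = Kw1 = (0·2 + 2·3 + 1·1; (-1)·2 + 3·3 + (-5)·1; (-2)·2 + 1·3 + 3·1) = (7, 2, 2)
Ratio at component: 2 / 3 = 0.6667

λ ≈ 0.6667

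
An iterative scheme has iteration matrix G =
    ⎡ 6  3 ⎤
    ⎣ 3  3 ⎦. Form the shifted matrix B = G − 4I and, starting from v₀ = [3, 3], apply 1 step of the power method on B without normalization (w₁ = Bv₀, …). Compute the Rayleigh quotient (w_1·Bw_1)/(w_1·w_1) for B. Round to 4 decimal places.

B = G − 4I has rows (2, 3); (3, -1)
w1 = Bv₀ = (2·3 + 3·3; 3·3 + (-1)·3) = (15, 6)
Bw1 = (48, 39)
w1·Bw1 = 954; w1·w1 = 261; μ ≈ 954/261 = 3.6552

3.6552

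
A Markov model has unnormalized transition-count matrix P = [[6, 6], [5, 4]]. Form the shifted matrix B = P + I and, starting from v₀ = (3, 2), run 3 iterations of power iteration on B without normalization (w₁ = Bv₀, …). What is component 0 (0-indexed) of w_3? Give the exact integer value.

B = P + I has rows (7, 6); (5, 5)
w1 = Bv₀ = (7·3 + 6·2; 5·3 + 5·2) = (33, 25)
w2 = Bw1 = (7·33 + 6·25; 5·33 + 5·25) = (381, 290)
w3 = Bw2 = (4407, 3355)
Requested component of w3: 4407

4407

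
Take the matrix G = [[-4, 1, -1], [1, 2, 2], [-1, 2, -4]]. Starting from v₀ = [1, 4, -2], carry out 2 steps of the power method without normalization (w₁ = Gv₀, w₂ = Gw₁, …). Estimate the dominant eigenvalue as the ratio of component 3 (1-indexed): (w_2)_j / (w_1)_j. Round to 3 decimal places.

-3.467

w1 = Gv₀ = ((-4)·1 + 1·4 + (-1)·(-2); 1·1 + 2·4 + 2·(-2); (-1)·1 + 2·4 + (-4)·(-2)) = (2, 5, 15)
w2 = Gw1 = ((-4)·2 + 1·5 + (-1)·15; 1·2 + 2·5 + 2·15; (-1)·2 + 2·5 + (-4)·15) = (-18, 42, -52)
Ratio at component: -52 / 15 = -3.467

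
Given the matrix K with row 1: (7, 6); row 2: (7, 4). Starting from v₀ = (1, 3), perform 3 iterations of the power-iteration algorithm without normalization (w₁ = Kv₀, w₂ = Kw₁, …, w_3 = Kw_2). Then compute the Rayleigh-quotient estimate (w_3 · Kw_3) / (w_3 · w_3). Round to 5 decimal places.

λ ≈ 12.15260

w1 = Kv₀ = (7·1 + 6·3; 7·1 + 4·3) = (25, 19)
w2 = Kw1 = (7·25 + 6·19; 7·25 + 4·19) = (289, 251)
w3 = Kw2 = (3529, 3027)
Kw3 = (42865, 36811)
w3·Kw3 = 3529·42865 + 3027·36811 = 262697482; w3·w3 = 3529·3529 + 3027·3027 = 21616570
λ ≈ 262697482/21616570 = 12.15260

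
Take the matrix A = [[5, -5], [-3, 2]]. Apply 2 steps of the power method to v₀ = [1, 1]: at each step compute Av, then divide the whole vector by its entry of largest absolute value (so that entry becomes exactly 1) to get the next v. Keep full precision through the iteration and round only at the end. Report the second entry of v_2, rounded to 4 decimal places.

-0.4000

Av0 = (0.00000, -1.00000); divide by -1.00000 → v1 = (0.00000, 1.00000)
Av1 = (-5.00000, 2.00000); divide by -5.00000 → v2 = (1.00000, -0.40000)
Requested entry of v2: -2/5 = -0.4000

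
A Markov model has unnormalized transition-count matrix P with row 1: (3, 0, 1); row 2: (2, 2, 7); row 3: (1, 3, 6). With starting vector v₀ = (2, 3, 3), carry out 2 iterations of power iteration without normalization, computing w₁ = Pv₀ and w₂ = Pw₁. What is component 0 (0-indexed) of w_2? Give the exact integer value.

56

w1 = Pv₀ = (3·2 + 0·3 + 1·3; 2·2 + 2·3 + 7·3; 1·2 + 3·3 + 6·3) = (9, 31, 29)
w2 = Pw1 = (3·9 + 0·31 + 1·29; 2·9 + 2·31 + 7·29; 1·9 + 3·31 + 6·29) = (56, 283, 276)
The requested component of w2 is 56.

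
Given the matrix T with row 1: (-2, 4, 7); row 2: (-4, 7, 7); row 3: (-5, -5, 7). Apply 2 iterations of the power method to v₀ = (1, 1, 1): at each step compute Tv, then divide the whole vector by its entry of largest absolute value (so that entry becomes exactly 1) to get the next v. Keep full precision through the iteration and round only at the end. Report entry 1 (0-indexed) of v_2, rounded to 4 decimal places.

Tv0 = (9.00000, 10.00000, -3.00000); divide by 10.00000 → v1 = (0.90000, 1.00000, -0.30000)
Tv1 = (0.10000, 1.30000, -11.60000); divide by -11.60000 → v2 = (-0.00862, -0.11207, 1.00000)
Requested entry of v2: 13/-116 = -0.1121

-0.1121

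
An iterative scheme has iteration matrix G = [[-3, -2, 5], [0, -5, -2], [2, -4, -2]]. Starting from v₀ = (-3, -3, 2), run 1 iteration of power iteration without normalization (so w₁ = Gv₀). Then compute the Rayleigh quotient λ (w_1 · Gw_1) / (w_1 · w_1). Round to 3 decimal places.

-3.760

w1 = Gv₀ = ((-3)·(-3) + (-2)·(-3) + 5·2; 0·(-3) + (-5)·(-3) + (-2)·2; 2·(-3) + (-4)·(-3) + (-2)·2) = (25, 11, 2)
Gw1 = (-87, -59, 2)
w1·Gw1 = 25·(-87) + 11·(-59) + 2·2 = -2820; w1·w1 = 25·25 + 11·11 + 2·2 = 750
λ ≈ -2820/750 = -3.760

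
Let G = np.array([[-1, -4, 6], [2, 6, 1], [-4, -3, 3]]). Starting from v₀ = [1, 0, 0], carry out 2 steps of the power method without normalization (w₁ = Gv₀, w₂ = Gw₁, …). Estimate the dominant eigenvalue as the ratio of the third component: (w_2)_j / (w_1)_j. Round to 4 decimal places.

λ ≈ 3.5000

w1 = Gv₀ = (-1, 2, -4)
w2 = Gw1 = (-31, 6, -14)
Ratio at component: -14 / -4 = 3.5000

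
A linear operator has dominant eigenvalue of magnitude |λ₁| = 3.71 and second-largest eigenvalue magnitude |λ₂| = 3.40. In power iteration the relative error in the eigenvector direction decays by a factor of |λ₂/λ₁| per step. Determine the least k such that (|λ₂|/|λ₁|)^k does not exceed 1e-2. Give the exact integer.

53

|λ₂/λ₁| = 3.40/3.71 = 0.91644
Need k ≥ ln(1e-2) / ln(0.91644) = -4.6052 / -0.0873 ≈ 52.777
Smallest integer k satisfying the bound: 53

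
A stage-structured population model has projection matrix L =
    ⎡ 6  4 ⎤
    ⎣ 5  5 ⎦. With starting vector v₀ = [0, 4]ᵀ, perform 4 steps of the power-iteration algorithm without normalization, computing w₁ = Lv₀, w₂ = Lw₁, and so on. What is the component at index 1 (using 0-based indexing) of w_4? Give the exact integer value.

w1 = Lv₀ = (6·0 + 4·4; 5·0 + 5·4) = (16, 20)
w2 = Lw1 = (6·16 + 4·20; 5·16 + 5·20) = (176, 180)
w3 = Lw2 = (1776, 1780)
w4 = Lw3 = (17776, 17780)
The requested component of w4 is 17780.

17780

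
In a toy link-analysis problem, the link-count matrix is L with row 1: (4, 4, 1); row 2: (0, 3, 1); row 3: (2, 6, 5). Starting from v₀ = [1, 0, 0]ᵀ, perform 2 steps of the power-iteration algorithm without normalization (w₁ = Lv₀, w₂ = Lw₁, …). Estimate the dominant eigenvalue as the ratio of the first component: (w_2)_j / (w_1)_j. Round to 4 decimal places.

4.5000

w1 = Lv₀ = (4, 0, 2)
w2 = Lw1 = (18, 2, 18)
Ratio at component: 18 / 4 = 4.5000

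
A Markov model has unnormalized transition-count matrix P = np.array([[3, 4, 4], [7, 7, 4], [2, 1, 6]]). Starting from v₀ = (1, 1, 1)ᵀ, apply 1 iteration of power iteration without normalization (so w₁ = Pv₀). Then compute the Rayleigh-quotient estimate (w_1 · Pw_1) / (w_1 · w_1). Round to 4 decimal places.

12.7357

w1 = Pv₀ = (3·1 + 4·1 + 4·1; 7·1 + 7·1 + 4·1; 2·1 + 1·1 + 6·1) = (11, 18, 9)
Pw1 = (141, 239, 94)
w1·Pw1 = 11·141 + 18·239 + 9·94 = 6699; w1·w1 = 11·11 + 18·18 + 9·9 = 526
λ ≈ 6699/526 = 12.7357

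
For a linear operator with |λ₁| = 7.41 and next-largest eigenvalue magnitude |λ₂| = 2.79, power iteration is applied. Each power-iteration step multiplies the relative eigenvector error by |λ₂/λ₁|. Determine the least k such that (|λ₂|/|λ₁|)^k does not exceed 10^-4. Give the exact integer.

|λ₂/λ₁| = 2.79/7.41 = 0.37652
Need k ≥ ln(10^-4) / ln(0.37652) = -9.2103 / -0.9768 ≈ 9.429
Smallest integer k satisfying the bound: 10

10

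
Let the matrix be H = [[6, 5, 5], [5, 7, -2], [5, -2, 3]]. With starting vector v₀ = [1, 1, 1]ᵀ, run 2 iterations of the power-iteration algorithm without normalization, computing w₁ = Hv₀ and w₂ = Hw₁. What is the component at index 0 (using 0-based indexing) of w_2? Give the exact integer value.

176

w1 = Hv₀ = (16, 10, 6)
w2 = Hw1 = (176, 138, 78)
The requested component of w2 is 176.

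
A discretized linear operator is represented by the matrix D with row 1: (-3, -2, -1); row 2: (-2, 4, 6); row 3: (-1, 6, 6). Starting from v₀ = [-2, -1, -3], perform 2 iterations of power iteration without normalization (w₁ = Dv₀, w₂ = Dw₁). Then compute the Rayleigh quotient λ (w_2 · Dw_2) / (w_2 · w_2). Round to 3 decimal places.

λ ≈ 11.301

w1 = Dv₀ = ((-3)·(-2) + (-2)·(-1) + (-1)·(-3); (-2)·(-2) + 4·(-1) + 6·(-3); (-1)·(-2) + 6·(-1) + 6·(-3)) = (11, -18, -22)
w2 = Dw1 = ((-3)·11 + (-2)·(-18) + (-1)·(-22); (-2)·11 + 4·(-18) + 6·(-22); (-1)·11 + 6·(-18) + 6·(-22)) = (25, -226, -251)
Dw2 = (628, -2460, -2887)
w2·Dw2 = 25·628 + (-226)·(-2460) + (-251)·(-2887) = 1296297; w2·w2 = 25·25 + (-226)·(-226) + (-251)·(-251) = 114702
λ ≈ 1296297/114702 = 11.301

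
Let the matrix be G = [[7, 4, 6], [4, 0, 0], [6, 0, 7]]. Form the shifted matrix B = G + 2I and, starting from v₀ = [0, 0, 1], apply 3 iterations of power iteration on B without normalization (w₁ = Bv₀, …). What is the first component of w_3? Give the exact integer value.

1770

B = G + 2I has rows (9, 4, 6); (4, 2, 0); (6, 0, 9)
w1 = Bv₀ = (9·0 + 4·0 + 6·1; 4·0 + 2·0 + 0·1; 6·0 + 0·0 + 9·1) = (6, 0, 9)
w2 = Bw1 = (9·6 + 4·0 + 6·9; 4·6 + 2·0 + 0·9; 6·6 + 0·0 + 9·9) = (108, 24, 117)
w3 = Bw2 = (1770, 480, 1701)
Requested component of w3: 1770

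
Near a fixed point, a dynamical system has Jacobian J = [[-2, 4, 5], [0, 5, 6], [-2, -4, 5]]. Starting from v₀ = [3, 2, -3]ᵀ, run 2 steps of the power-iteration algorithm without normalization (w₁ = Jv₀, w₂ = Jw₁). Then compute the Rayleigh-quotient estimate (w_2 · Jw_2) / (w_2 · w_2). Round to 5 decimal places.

w1 = Jv₀ = ((-2)·3 + 4·2 + 5·(-3); 0·3 + 5·2 + 6·(-3); (-2)·3 + (-4)·2 + 5·(-3)) = (-13, -8, -29)
w2 = Jw1 = ((-2)·(-13) + 4·(-8) + 5·(-29); 0·(-13) + 5·(-8) + 6·(-29); (-2)·(-13) + (-4)·(-8) + 5·(-29)) = (-151, -214, -87)
Jw2 = (-989, -1592, 723)
w2·Jw2 = (-151)·(-989) + (-214)·(-1592) + (-87)·723 = 427126; w2·w2 = (-151)·(-151) + (-214)·(-214) + (-87)·(-87) = 76166
λ ≈ 427126/76166 = 5.60783

λ ≈ 5.60783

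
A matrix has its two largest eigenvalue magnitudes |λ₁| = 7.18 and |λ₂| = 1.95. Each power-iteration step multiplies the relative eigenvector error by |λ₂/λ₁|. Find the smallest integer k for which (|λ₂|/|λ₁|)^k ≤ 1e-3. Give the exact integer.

6

|λ₂/λ₁| = 1.95/7.18 = 0.27159
Need k ≥ ln(1e-3) / ln(0.27159) = -6.9078 / -1.3035 ≈ 5.300
Smallest integer k satisfying the bound: 6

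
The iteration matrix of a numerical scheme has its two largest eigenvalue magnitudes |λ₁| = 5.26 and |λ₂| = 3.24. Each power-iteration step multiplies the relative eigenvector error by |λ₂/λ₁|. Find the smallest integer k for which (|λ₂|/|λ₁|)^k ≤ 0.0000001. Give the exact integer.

34

|λ₂/λ₁| = 3.24/5.26 = 0.61597
Need k ≥ ln(0.0000001) / ln(0.61597) = -16.1181 / -0.4846 ≈ 33.264
Smallest integer k satisfying the bound: 34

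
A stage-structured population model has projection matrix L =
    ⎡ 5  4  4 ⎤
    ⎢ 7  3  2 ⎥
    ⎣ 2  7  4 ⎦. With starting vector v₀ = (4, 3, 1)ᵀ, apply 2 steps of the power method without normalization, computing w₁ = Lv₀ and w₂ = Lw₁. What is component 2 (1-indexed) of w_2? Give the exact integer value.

435

w1 = Lv₀ = (36, 39, 33)
w2 = Lw1 = (468, 435, 477)
The requested component of w2 is 435.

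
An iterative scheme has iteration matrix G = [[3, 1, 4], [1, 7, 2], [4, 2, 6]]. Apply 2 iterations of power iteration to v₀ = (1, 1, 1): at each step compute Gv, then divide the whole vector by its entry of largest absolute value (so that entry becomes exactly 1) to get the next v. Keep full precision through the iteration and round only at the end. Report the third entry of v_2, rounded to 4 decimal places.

Gv0 = (8.00000, 10.00000, 12.00000); divide by 12.00000 → v1 = (0.66667, 0.83333, 1.00000)
Gv1 = (6.83333, 8.50000, 10.33333); divide by 10.33333 → v2 = (0.66129, 0.82258, 1.00000)
Requested entry of v2: 124/124 = 1.0000

1.0000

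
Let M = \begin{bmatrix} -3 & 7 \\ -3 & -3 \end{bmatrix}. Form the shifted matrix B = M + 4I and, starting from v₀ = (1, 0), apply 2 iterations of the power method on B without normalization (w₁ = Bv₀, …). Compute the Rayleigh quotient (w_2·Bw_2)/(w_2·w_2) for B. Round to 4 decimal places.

2.1009

B = M + 4I has rows (1, 7); (-3, 1)
w1 = Bv₀ = (1·1 + 7·0; (-3)·1 + 1·0) = (1, -3)
w2 = Bw1 = (1·1 + 7·(-3); (-3)·1 + 1·(-3)) = (-20, -6)
Bw2 = (-62, 54)
w2·Bw2 = 916; w2·w2 = 436; μ ≈ 916/436 = 2.1009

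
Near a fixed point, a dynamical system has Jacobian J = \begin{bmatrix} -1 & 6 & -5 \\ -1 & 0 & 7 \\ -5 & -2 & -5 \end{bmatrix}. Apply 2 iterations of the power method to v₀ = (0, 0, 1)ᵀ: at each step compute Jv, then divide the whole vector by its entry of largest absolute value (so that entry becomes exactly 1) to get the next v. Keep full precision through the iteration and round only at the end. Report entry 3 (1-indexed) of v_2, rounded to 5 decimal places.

Jv0 = (-5.000000, 7.000000, -5.000000); divide by 7.000000 → v1 = (-0.714286, 1.000000, -0.714286)
Jv1 = (10.285714, -4.285714, 5.142857); divide by 10.285714 → v2 = (1.000000, -0.416667, 0.500000)
Requested entry of v2: 36/72 = 0.50000

0.50000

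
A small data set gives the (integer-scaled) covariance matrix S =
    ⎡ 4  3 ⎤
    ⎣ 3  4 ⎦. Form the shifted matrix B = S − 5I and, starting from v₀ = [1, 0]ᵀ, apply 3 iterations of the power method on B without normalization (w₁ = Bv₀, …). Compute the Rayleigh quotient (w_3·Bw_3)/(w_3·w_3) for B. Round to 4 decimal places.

B = S − 5I has rows (-1, 3); (3, -1)
w1 = Bv₀ = ((-1)·1 + 3·0; 3·1 + (-1)·0) = (-1, 3)
w2 = Bw1 = ((-1)·(-1) + 3·3; 3·(-1) + (-1)·3) = (10, -6)
w3 = Bw2 = (-28, 36)
Bw3 = (136, -120)
w3·Bw3 = -8128; w3·w3 = 2080; μ ≈ -8128/2080 = -3.9077

μ ≈ -3.9077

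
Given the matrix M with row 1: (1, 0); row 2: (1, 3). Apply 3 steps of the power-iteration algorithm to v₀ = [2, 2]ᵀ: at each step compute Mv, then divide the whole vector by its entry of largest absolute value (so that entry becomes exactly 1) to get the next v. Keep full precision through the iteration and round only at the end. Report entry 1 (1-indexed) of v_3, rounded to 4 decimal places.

Mv0 = (2.00000, 8.00000); divide by 8.00000 → v1 = (0.25000, 1.00000)
Mv1 = (0.25000, 3.25000); divide by 3.25000 → v2 = (0.07692, 1.00000)
Mv2 = (0.07692, 3.07692); divide by 3.07692 → v3 = (0.02500, 1.00000)
Requested entry of v3: 2/80 = 0.0250

0.0250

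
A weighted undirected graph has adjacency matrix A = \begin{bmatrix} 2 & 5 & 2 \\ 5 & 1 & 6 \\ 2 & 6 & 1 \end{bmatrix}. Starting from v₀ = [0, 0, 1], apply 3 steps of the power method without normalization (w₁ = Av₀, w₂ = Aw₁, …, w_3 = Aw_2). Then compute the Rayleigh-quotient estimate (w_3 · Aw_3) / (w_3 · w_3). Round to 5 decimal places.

w1 = Av₀ = (2, 6, 1)
w2 = Aw1 = (36, 22, 41)
w3 = Aw2 = (264, 448, 245)
Aw3 = (3258, 3238, 3461)
w3·Aw3 = 264·3258 + 448·3238 + 245·3461 = 3158681; w3·w3 = 264·264 + 448·448 + 245·245 = 330425
λ ≈ 3158681/330425 = 9.55945

λ ≈ 9.55945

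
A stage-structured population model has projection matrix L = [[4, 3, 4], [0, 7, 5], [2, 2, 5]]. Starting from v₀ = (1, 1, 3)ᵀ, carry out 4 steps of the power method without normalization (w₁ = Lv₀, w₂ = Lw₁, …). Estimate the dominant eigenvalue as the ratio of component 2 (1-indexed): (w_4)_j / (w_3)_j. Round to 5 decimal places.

w1 = Lv₀ = (19, 22, 19)
w2 = Lw1 = (218, 249, 177)
w3 = Lw2 = (2327, 2628, 1819)
w4 = Lw3 = (24468, 27491, 19005)
Ratio at component: 27491 / 2628 = 10.46081

λ ≈ 10.46081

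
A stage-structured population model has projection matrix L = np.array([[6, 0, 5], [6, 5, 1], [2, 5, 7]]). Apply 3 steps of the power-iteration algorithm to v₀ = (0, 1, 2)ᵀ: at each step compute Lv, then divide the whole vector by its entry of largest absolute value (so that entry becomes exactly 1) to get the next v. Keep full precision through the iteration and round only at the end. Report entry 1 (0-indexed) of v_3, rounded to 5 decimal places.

0.76867

Lv0 = (10.000000, 7.000000, 19.000000); divide by 19.000000 → v1 = (0.526316, 0.368421, 1.000000)
Lv1 = (8.157895, 6.000000, 9.894737); divide by 9.894737 → v2 = (0.824468, 0.606383, 1.000000)
Lv2 = (9.946809, 8.978723, 11.680851); divide by 11.680851 → v3 = (0.851548, 0.768670, 1.000000)
Requested entry of v3: 1688/2196 = 0.76867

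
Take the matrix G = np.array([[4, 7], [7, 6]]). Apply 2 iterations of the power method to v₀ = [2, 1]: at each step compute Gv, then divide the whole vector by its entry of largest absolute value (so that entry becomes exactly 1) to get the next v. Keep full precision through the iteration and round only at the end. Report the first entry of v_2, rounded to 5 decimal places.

0.88889

Gv0 = (15.000000, 20.000000); divide by 20.000000 → v1 = (0.750000, 1.000000)
Gv1 = (10.000000, 11.250000); divide by 11.250000 → v2 = (0.888889, 1.000000)
Requested entry of v2: 200/225 = 0.88889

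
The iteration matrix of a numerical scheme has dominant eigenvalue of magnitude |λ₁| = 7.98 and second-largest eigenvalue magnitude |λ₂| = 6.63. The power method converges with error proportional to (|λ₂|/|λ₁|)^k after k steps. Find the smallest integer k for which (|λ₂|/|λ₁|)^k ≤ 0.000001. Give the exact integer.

75

|λ₂/λ₁| = 6.63/7.98 = 0.83083
Need k ≥ ln(0.000001) / ln(0.83083) = -13.8155 / -0.1853 ≈ 74.544
Smallest integer k satisfying the bound: 75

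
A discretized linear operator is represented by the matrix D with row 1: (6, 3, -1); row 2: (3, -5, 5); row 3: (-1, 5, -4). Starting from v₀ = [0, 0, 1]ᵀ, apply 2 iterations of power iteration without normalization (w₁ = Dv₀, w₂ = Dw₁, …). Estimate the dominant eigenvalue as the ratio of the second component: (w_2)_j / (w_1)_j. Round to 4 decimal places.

w1 = Dv₀ = (-1, 5, -4)
w2 = Dw1 = (13, -48, 42)
Ratio at component: -48 / 5 = -9.6000

-9.6000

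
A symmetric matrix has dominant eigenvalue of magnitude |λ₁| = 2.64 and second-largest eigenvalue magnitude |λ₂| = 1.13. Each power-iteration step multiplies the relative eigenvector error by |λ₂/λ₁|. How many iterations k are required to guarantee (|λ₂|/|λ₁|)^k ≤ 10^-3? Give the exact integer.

9

|λ₂/λ₁| = 1.13/2.64 = 0.42803
Need k ≥ ln(10^-3) / ln(0.42803) = -6.9078 / -0.8486 ≈ 8.141
Smallest integer k satisfying the bound: 9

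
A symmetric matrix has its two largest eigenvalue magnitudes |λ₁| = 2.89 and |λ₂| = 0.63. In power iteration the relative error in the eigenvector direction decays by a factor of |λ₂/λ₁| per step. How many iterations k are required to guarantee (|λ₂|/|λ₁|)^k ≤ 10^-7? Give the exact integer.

11

|λ₂/λ₁| = 0.63/2.89 = 0.21799
Need k ≥ ln(10^-7) / ln(0.21799) = -16.1181 / -1.5233 ≈ 10.581
Smallest integer k satisfying the bound: 11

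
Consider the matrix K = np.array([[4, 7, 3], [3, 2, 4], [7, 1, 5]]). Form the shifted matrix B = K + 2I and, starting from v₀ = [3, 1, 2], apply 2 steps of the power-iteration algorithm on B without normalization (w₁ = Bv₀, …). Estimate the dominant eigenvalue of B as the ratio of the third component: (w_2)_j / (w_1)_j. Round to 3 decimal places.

μ ≈ 13.611

B = K + 2I has rows (6, 7, 3); (3, 4, 4); (7, 1, 7)
w1 = Bv₀ = (31, 21, 36)
w2 = Bw1 = (441, 321, 490)
Ratio: 490/36 = 13.611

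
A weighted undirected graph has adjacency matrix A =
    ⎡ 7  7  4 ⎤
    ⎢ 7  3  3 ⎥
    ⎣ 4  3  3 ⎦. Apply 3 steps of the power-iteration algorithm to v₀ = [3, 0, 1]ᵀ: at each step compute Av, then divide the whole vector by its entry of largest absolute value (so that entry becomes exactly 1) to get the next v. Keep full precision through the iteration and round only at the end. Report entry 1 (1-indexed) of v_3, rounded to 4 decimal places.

Av0 = (25.00000, 24.00000, 15.00000); divide by 25.00000 → v1 = (1.00000, 0.96000, 0.60000)
Av1 = (16.12000, 11.68000, 8.68000); divide by 16.12000 → v2 = (1.00000, 0.72457, 0.53846)
Av2 = (14.22581, 10.78908, 7.78908); divide by 14.22581 → v3 = (1.00000, 0.75842, 0.54753)
Requested entry of v3: 5733/5733 = 1.0000

1.0000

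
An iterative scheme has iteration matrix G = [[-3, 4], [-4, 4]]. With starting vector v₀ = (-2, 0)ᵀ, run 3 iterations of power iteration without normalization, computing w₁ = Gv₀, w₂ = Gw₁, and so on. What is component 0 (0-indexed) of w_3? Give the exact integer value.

w1 = Gv₀ = (6, 8)
w2 = Gw1 = (14, 8)
w3 = Gw2 = (-10, -24)
The requested component of w3 is -10.

-10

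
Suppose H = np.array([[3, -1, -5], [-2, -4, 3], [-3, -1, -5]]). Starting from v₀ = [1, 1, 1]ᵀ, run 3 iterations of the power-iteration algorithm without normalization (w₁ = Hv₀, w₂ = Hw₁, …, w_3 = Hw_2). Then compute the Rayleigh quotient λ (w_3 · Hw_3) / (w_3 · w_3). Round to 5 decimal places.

-6.63399

w1 = Hv₀ = (-3, -3, -9)
w2 = Hw1 = (39, -9, 57)
w3 = Hw2 = (-159, 129, -393)
Hw3 = (1359, -1377, 2313)
w3·Hw3 = (-159)·1359 + 129·(-1377) + (-393)·2313 = -1302723; w3·w3 = (-159)·(-159) + 129·129 + (-393)·(-393) = 196371
λ ≈ -1302723/196371 = -6.63399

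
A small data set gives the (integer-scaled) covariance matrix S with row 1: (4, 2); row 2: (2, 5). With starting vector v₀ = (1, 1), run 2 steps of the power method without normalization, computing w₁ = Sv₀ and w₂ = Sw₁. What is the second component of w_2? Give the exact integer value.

w1 = Sv₀ = (4·1 + 2·1; 2·1 + 5·1) = (6, 7)
w2 = Sw1 = (4·6 + 2·7; 2·6 + 5·7) = (38, 47)
The requested component of w2 is 47.

47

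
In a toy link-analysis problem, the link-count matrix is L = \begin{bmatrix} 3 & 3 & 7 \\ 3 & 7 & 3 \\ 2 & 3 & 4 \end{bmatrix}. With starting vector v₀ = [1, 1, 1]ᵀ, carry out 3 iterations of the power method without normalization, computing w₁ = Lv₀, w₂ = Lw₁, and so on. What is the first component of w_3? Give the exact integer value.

1601

w1 = Lv₀ = (13, 13, 9)
w2 = Lw1 = (141, 157, 101)
w3 = Lw2 = (1601, 1825, 1157)
The requested component of w3 is 1601.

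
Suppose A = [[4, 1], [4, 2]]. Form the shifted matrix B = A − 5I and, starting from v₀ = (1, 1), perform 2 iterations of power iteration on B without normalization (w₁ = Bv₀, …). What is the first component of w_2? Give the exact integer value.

1

B = A − 5I has rows (-1, 1); (4, -3)
w1 = Bv₀ = (0, 1)
w2 = Bw1 = (1, -3)
Requested component of w2: 1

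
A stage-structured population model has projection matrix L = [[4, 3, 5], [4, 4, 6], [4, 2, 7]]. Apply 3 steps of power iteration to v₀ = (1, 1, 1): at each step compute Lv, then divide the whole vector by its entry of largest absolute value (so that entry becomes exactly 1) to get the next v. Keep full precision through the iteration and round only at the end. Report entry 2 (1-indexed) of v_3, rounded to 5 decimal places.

1.00000

Lv0 = (12.000000, 14.000000, 13.000000); divide by 14.000000 → v1 = (0.857143, 1.000000, 0.928571)
Lv1 = (11.071429, 13.000000, 11.928571); divide by 13.000000 → v2 = (0.851648, 1.000000, 0.917582)
Lv2 = (10.994505, 12.912088, 11.829670); divide by 12.912088 → v3 = (0.851489, 1.000000, 0.916170)
Requested entry of v3: 2350/2350 = 1.00000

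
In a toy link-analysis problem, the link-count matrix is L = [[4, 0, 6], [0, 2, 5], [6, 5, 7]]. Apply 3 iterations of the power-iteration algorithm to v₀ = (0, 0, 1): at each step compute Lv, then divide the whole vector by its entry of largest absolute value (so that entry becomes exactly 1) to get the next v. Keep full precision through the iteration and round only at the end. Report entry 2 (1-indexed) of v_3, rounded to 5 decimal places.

0.46010

Lv0 = (6.000000, 5.000000, 7.000000); divide by 7.000000 → v1 = (0.857143, 0.714286, 1.000000)
Lv1 = (9.428571, 6.428571, 15.714286); divide by 15.714286 → v2 = (0.600000, 0.409091, 1.000000)
Lv2 = (8.400000, 5.818182, 12.645455); divide by 12.645455 → v3 = (0.664270, 0.460101, 1.000000)
Requested entry of v3: 640/1391 = 0.46010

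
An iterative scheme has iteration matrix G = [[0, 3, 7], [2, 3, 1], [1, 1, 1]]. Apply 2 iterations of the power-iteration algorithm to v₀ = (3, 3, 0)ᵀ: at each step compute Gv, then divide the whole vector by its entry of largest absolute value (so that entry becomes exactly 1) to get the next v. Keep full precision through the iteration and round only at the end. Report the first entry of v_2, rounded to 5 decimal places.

1.00000

Gv0 = (9.000000, 15.000000, 6.000000); divide by 15.000000 → v1 = (0.600000, 1.000000, 0.400000)
Gv1 = (5.800000, 4.600000, 2.000000); divide by 5.800000 → v2 = (1.000000, 0.793103, 0.344828)
Requested entry of v2: 87/87 = 1.00000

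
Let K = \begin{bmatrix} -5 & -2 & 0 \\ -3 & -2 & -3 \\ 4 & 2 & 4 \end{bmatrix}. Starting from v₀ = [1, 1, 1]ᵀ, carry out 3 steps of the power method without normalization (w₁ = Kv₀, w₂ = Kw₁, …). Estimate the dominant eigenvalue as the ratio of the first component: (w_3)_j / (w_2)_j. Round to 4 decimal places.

-5.2745

w1 = Kv₀ = (-7, -8, 10)
w2 = Kw1 = (51, 7, -4)
w3 = Kw2 = (-269, -155, 202)
Ratio at component: -269 / 51 = -5.2745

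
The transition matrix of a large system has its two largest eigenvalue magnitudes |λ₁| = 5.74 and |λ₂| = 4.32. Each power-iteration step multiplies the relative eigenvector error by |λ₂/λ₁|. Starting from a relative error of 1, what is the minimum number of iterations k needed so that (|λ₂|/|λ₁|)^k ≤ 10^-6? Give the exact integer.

|λ₂/λ₁| = 4.32/5.74 = 0.75261
Need k ≥ ln(10^-6) / ln(0.75261) = -13.8155 / -0.2842 ≈ 48.611
Smallest integer k satisfying the bound: 49

49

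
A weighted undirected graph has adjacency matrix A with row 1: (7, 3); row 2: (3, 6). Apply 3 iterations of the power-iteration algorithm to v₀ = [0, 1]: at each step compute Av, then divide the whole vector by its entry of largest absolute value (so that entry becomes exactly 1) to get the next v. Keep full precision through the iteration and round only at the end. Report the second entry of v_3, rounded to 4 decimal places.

Av0 = (3.00000, 6.00000); divide by 6.00000 → v1 = (0.50000, 1.00000)
Av1 = (6.50000, 7.50000); divide by 7.50000 → v2 = (0.86667, 1.00000)
Av2 = (9.06667, 8.60000); divide by 9.06667 → v3 = (1.00000, 0.94853)
Requested entry of v3: 387/408 = 0.9485

0.9485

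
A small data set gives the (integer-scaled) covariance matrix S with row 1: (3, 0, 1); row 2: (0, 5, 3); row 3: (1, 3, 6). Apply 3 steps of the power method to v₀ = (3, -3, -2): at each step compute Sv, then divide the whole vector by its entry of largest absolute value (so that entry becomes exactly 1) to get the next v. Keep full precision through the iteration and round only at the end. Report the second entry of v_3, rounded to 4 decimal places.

Sv0 = (7.00000, -21.00000, -18.00000); divide by -21.00000 → v1 = (-0.33333, 1.00000, 0.85714)
Sv1 = (-0.14286, 7.57143, 7.80952); divide by 7.80952 → v2 = (-0.01829, 0.96951, 1.00000)
Sv2 = (0.94512, 7.84756, 8.89024); divide by 8.89024 → v3 = (0.10631, 0.88272, 1.00000)
Requested entry of v3: -1287/-1458 = 0.8827

0.8827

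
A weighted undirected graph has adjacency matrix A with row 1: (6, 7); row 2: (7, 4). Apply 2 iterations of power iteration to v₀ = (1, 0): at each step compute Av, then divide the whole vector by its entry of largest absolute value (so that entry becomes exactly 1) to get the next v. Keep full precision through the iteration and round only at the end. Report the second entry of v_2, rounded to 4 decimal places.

Av0 = (6.00000, 7.00000); divide by 7.00000 → v1 = (0.85714, 1.00000)
Av1 = (12.14286, 10.00000); divide by 12.14286 → v2 = (1.00000, 0.82353)
Requested entry of v2: 70/85 = 0.8235

0.8235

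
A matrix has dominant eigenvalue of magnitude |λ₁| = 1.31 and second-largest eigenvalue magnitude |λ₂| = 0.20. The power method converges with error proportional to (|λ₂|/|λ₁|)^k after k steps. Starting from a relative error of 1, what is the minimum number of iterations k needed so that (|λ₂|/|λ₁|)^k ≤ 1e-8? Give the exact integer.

|λ₂/λ₁| = 0.20/1.31 = 0.15267
Need k ≥ ln(1e-8) / ln(0.15267) = -18.4207 / -1.8795 ≈ 9.801
Smallest integer k satisfying the bound: 10

10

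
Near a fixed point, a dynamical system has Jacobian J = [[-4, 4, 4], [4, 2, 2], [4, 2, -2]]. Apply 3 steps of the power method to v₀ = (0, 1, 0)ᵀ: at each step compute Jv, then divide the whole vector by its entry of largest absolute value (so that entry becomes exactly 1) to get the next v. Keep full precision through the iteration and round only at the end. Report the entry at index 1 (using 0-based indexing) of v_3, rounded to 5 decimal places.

0.50000

Jv0 = (4.000000, 2.000000, 2.000000); divide by 4.000000 → v1 = (1.000000, 0.500000, 0.500000)
Jv1 = (0.000000, 6.000000, 4.000000); divide by 6.000000 → v2 = (0.000000, 1.000000, 0.666667)
Jv2 = (6.666667, 3.333333, 0.666667); divide by 6.666667 → v3 = (1.000000, 0.500000, 0.100000)
Requested entry of v3: 80/160 = 0.50000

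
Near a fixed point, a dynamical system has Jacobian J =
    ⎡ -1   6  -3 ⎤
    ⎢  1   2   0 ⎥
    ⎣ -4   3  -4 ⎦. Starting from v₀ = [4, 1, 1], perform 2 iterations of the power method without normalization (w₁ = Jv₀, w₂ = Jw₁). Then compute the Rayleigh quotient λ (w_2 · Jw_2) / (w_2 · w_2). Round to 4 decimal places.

λ ≈ -5.3615

w1 = Jv₀ = (-1, 6, -17)
w2 = Jw1 = (88, 11, 90)
Jw2 = (-292, 110, -679)
w2·Jw2 = 88·(-292) + 11·110 + 90·(-679) = -85596; w2·w2 = 88·88 + 11·11 + 90·90 = 15965
λ ≈ -85596/15965 = -5.3615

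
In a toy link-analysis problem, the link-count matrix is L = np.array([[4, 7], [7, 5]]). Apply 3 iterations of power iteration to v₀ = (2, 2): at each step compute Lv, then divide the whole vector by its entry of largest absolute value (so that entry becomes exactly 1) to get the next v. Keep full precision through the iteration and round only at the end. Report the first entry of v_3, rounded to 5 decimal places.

Lv0 = (22.000000, 24.000000); divide by 24.000000 → v1 = (0.916667, 1.000000)
Lv1 = (10.666667, 11.416667); divide by 11.416667 → v2 = (0.934307, 1.000000)
Lv2 = (10.737226, 11.540146); divide by 11.540146 → v3 = (0.930424, 1.000000)
Requested entry of v3: 2942/3162 = 0.93042

0.93042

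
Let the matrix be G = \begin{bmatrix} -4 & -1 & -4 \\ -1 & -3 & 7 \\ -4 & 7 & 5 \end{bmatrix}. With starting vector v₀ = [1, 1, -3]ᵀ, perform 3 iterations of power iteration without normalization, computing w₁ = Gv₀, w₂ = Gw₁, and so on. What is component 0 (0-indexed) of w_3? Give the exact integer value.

w1 = Gv₀ = ((-4)·1 + (-1)·1 + (-4)·(-3); (-1)·1 + (-3)·1 + 7·(-3); (-4)·1 + 7·1 + 5·(-3)) = (7, -25, -12)
w2 = Gw1 = ((-4)·7 + (-1)·(-25) + (-4)·(-12); (-1)·7 + (-3)·(-25) + 7·(-12); (-4)·7 + 7·(-25) + 5·(-12)) = (45, -16, -263)
w3 = Gw2 = (888, -1838, -1607)
The requested component of w3 is 888.

888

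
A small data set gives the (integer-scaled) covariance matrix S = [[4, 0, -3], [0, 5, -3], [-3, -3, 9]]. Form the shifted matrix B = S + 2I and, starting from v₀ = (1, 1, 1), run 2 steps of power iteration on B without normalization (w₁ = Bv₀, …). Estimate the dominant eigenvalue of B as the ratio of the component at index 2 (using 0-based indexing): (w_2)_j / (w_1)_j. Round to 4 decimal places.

6.8000

B = S + 2I has rows (6, 0, -3); (0, 7, -3); (-3, -3, 11)
w1 = Bv₀ = (3, 4, 5)
w2 = Bw1 = (3, 13, 34)
Ratio: 34/5 = 6.8000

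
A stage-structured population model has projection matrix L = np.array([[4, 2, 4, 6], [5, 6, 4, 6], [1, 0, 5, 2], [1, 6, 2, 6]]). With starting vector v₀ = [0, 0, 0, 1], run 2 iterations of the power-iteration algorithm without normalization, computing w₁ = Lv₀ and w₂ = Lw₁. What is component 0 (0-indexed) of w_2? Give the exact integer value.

w1 = Lv₀ = (6, 6, 2, 6)
w2 = Lw1 = (80, 110, 28, 82)
The requested component of w2 is 80.

80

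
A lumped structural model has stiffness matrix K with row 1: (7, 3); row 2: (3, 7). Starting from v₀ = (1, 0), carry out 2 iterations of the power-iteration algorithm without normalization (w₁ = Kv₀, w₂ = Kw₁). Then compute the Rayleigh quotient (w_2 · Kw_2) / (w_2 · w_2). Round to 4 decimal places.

λ ≈ 9.8502

w1 = Kv₀ = (7, 3)
w2 = Kw1 = (58, 42)
Kw2 = (532, 468)
w2·Kw2 = 58·532 + 42·468 = 50512; w2·w2 = 58·58 + 42·42 = 5128
λ ≈ 50512/5128 = 9.8502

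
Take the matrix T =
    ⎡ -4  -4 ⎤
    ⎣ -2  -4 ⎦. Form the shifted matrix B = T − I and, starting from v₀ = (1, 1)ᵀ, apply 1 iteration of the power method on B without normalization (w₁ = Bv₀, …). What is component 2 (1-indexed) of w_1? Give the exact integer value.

-7

B = T − I has rows (-5, -4); (-2, -5)
w1 = Bv₀ = ((-5)·1 + (-4)·1; (-2)·1 + (-5)·1) = (-9, -7)
Requested component of w1: -7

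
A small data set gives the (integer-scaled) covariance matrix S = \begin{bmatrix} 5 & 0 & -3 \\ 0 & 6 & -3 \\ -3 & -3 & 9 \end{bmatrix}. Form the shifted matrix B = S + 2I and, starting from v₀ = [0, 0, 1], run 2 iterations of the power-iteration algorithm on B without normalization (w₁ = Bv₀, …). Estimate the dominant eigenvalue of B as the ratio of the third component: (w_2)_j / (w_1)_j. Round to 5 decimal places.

B = S + 2I has rows (7, 0, -3); (0, 8, -3); (-3, -3, 11)
w1 = Bv₀ = (-3, -3, 11)
w2 = Bw1 = (-54, -57, 139)
Ratio: 139/11 = 12.63636

μ ≈ 12.63636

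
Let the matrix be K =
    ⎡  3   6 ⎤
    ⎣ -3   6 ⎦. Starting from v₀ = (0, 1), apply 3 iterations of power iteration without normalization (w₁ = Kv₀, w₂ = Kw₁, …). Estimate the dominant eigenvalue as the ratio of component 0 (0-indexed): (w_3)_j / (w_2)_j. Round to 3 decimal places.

λ ≈ 5.000

w1 = Kv₀ = (6, 6)
w2 = Kw1 = (54, 18)
w3 = Kw2 = (270, -54)
Ratio at component: 270 / 54 = 5.000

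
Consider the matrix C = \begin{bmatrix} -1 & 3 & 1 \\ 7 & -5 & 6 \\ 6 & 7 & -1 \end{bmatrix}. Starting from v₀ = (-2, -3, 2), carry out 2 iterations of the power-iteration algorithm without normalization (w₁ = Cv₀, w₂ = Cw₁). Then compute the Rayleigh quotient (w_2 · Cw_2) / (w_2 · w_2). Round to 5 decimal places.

w1 = Cv₀ = ((-1)·(-2) + 3·(-3) + 1·2; 7·(-2) + (-5)·(-3) + 6·2; 6·(-2) + 7·(-3) + (-1)·2) = (-5, 13, -35)
w2 = Cw1 = ((-1)·(-5) + 3·13 + 1·(-35); 7·(-5) + (-5)·13 + 6·(-35); 6·(-5) + 7·13 + (-1)·(-35)) = (9, -310, 96)
Cw2 = (-843, 2189, -2212)
w2·Cw2 = 9·(-843) + (-310)·2189 + 96·(-2212) = -898529; w2·w2 = 9·9 + (-310)·(-310) + 96·96 = 105397
λ ≈ -898529/105397 = -8.52519

λ ≈ -8.52519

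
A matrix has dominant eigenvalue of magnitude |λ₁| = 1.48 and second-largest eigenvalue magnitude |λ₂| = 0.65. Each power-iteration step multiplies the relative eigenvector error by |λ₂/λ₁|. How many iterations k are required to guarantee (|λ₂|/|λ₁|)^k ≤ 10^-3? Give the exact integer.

|λ₂/λ₁| = 0.65/1.48 = 0.43919
Need k ≥ ln(10^-3) / ln(0.43919) = -6.9078 / -0.8228 ≈ 8.395
Smallest integer k satisfying the bound: 9

9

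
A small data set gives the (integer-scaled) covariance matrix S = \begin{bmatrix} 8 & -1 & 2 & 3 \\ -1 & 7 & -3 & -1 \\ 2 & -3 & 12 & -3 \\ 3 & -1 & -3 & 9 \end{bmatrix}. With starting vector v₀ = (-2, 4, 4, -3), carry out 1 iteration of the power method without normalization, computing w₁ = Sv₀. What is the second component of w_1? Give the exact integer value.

w1 = Sv₀ = (8·(-2) + (-1)·4 + 2·4 + 3·(-3); (-1)·(-2) + 7·4 + (-3)·4 + (-1)·(-3); 2·(-2) + (-3)·4 + 12·4 + (-3)·(-3); 3·(-2) + (-1)·4 + (-3)·4 + 9·(-3)) = (-21, 21, 41, -49)
The requested component of w1 is 21.

21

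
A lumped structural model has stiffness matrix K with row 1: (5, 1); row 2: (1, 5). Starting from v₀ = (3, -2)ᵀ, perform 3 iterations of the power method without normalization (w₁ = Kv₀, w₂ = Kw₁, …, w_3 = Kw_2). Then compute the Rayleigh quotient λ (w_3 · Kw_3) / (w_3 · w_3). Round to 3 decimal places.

λ ≈ 4.626

w1 = Kv₀ = (5·3 + 1·(-2); 1·3 + 5·(-2)) = (13, -7)
w2 = Kw1 = (5·13 + 1·(-7); 1·13 + 5·(-7)) = (58, -22)
w3 = Kw2 = (268, -52)
Kw3 = (1288, 8)
w3·Kw3 = 268·1288 + (-52)·8 = 344768; w3·w3 = 268·268 + (-52)·(-52) = 74528
λ ≈ 344768/74528 = 4.626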